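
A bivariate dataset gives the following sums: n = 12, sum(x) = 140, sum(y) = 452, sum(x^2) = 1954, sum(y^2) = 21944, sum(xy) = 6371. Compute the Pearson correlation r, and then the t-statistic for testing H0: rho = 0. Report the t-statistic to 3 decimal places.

5.688

Numerator: nΣxy − (Σx)(Σy) = 12·6371 − (140)(452) = 13172
Denominator: √[(nΣx²−(Σx)²)(nΣy²−(Σy)²)]
  nΣx²−(Σx)² = 12·1954 − 19600 = 3848;  nΣy²−(Σy)² = 12·21944 − 204304 = 59024
  √(3848·59024) = √227124352 = 15070.6454
r = 13172 / 15070.6454 = 0.8740
t = r·√(n−2)/√(1−r²) = 0.8740·√10 / √(1−0.763876) = 2.763831 / 0.485926 = 5.688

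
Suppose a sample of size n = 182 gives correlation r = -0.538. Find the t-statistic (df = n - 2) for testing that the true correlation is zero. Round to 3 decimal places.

-8.563

t = r·√(n−2) / √(1−r²) with r = -0.538, n = 182
  = -0.538·√180 / √(1 − 0.289444)
  = -0.538·13.416408 / 0.842945
  = -7.218028 / 0.842945 = -8.563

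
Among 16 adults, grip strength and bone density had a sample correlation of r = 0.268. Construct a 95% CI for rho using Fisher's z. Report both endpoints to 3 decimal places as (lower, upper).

Fisher z: z_r = atanh(r) = ½·ln((1+0.268)/(1−0.268)) = 0.274708
SE(z) = 1/√(n−3) = 1/√13 = 0.277350
95% ⇒ z* = 1.960; margin = 1.960·0.277350 = 0.543606
CI on z-scale: (-0.268898, 0.818314)
Back-transform: tanh(-0.268898) = -0.262599, tanh(0.818314) = 0.674151

(-0.263, 0.674)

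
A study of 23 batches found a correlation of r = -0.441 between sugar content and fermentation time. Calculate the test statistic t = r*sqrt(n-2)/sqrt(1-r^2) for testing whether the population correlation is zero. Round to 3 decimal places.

t = r·√(n−2) / √(1−r²) with r = -0.441, n = 23
  = -0.441·√21 / √(1 − 0.194481)
  = -0.441·4.582576 / 0.897507
  = -2.020916 / 0.897507 = -2.252

-2.252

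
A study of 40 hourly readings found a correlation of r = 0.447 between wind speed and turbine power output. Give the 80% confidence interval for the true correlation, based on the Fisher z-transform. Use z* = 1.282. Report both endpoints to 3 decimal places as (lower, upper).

z_r = atanh(0.447) = 0.480945;  SE = 1/√(n−3) = 1/√37 = 0.164399
z-limits: 0.480945 ± 1.282·0.164399 = 0.480945 ± 0.210760 = [0.270185, 0.691705]
ρ-limits: (tanh 0.270185, tanh 0.691705) = (0.264, 0.599)

(0.264, 0.599)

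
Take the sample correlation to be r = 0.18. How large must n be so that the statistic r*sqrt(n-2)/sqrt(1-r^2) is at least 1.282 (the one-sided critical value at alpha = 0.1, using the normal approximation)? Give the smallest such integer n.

r√(n−2)/√(1−r²) ≥ 1.282  ⇔  n−2 ≥ (1.282)²·(1−r²)/r²
(1−r²)/r² = (1−0.0324)/0.0324 = 29.8642
n ≥ 2 + 1.643524·29.8642 = 2 + 49.0825 = 51.0825
⌈51.0825⌉ = 52

52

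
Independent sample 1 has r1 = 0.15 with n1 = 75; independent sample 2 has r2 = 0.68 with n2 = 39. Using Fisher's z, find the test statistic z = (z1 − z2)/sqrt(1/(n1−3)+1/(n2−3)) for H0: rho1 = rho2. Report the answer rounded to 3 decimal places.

Fisher z-transforms: z1 = atanh(0.15) = 0.151140, z2 = atanh(0.68) = 0.829114; difference d = -0.677974
Var(d) = 1/72 + 1/36 = 0.0138889 + 0.0277778 = 0.0416667
z = d/√Var(d) = -0.677974 / √0.0416667 = -0.677974 / 0.204124 = -3.321

-3.321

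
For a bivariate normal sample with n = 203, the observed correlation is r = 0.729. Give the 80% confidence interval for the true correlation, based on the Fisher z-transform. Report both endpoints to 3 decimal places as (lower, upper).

(0.684, 0.769)

z_r = atanh(0.729) = 0.926590;  SE = 1/√(n−3) = 1/√200 = 0.070711
z-limits: 0.926590 ± 1.282·0.070711 = 0.926590 ± 0.090652 = [0.835938, 1.017242]
ρ-limits: (tanh 0.835938, tanh 1.017242) = (0.684, 0.769)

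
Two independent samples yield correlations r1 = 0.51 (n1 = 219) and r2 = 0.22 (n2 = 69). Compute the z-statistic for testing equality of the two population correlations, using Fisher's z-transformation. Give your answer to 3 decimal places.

Fisher z-transforms: z1 = atanh(0.51) = 0.562730, z2 = atanh(0.22) = 0.223656; difference d = 0.339074
Var(d) = 1/216 + 1/66 = 0.0046296 + 0.0151515 = 0.0197811
z = d/√Var(d) = 0.339074 / √0.0197811 = 0.339074 / 0.140645 = 2.411

2.411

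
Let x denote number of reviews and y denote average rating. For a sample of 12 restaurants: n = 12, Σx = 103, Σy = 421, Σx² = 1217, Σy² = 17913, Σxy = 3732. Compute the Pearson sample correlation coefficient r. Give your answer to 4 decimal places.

0.1158

Numerator: nΣxy − (Σx)(Σy) = 12·3732 − (103)(421) = 1421
Denominator: √[(nΣx²−(Σx)²)(nΣy²−(Σy)²)]
  nΣx²−(Σx)² = 12·1217 − 10609 = 3995;  nΣy²−(Σy)² = 12·17913 − 177241 = 37715
  √(3995·37715) = √150671425 = 12274.8289
r = 1421 / 12274.8289 = 0.1158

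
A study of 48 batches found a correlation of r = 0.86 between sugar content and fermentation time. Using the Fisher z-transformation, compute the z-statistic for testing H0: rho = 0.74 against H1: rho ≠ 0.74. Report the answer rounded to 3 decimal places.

Fisher z: atanh(0.86) = 1.293345, atanh(0.74) = 0.950479
z = (z_r − z_0)·√(n−3) = (1.293345 − 0.950479)·√45 = 0.342866 · 6.708204 = 2.300

2.300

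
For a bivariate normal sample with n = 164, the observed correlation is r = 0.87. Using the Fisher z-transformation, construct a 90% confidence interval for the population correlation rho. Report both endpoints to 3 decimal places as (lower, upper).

Fisher z: z_r = atanh(r) = ½·ln((1+0.87)/(1−0.87)) = 1.333080
SE(z) = 1/√(n−3) = 1/√161 = 0.078811
90% ⇒ z* = 1.645; margin = 1.645·0.078811 = 0.129644
CI on z-scale: (1.203436, 1.462724)
Back-transform: tanh(1.203436) = 0.834700, tanh(1.462724) = 0.898180

(0.835, 0.898)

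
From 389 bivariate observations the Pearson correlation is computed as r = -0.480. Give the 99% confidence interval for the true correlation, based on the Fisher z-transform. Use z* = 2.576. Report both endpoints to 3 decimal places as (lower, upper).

(-0.574, -0.373)

z_r = atanh(-0.480) = -0.522984;  SE = 1/√(n−3) = 1/√386 = 0.050899
z-limits: -0.522984 ± 2.576·0.050899 = -0.522984 ± 0.131116 = [-0.654100, -0.391868]
ρ-limits: (tanh -0.654100, tanh -0.391868) = (-0.574, -0.373)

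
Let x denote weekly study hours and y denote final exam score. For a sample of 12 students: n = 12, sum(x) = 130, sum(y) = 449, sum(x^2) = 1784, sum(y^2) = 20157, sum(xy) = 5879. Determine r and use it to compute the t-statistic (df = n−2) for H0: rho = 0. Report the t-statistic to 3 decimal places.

6.674

S_xy = nΣxy − ΣxΣy = 12·5879 − 130·449 = 70548 − 58370 = 12178
S_xx = nΣx² − (Σx)² = 12·1784 − 130² = 21408 − 16900 = 4508
S_yy = nΣy² − (Σy)² = 12·20157 − 449² = 241884 − 201601 = 40283
r = S_xy / √(S_xx·S_yy) = 12178 / √(4508·40283) = 12178 / √181595764 = 12178 / 13475.7473 = 0.9037
t = r·√(n−2)/√(1−r²) = 0.9037·√10 / √(1−0.816674) = 2.857750 / 0.428166 = 6.674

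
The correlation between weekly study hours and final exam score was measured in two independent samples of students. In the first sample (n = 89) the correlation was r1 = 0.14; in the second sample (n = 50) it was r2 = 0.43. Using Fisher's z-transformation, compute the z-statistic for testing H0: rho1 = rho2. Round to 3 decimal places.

z1 = atanh(0.14) = 0.140926,  z2 = atanh(0.43) = 0.459897
SE = √(1/(n1−3) + 1/(n2−3)) = √(1/86 + 1/47) = √(0.0116279 + 0.0212766) = √0.0329045 = 0.181396
z = (z1 − z2)/SE = (0.140926 − 0.459897) / 0.181396 = -0.318971 / 0.181396 = -1.758

-1.758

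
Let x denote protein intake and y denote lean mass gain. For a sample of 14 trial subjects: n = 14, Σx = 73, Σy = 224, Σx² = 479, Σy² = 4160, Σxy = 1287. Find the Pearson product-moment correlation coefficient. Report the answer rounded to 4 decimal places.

Numerator: nΣxy − (Σx)(Σy) = 14·1287 − (73)(224) = 1666
Denominator: √[(nΣx²−(Σx)²)(nΣy²−(Σy)²)]
  nΣx²−(Σx)² = 14·479 − 5329 = 1377;  nΣy²−(Σy)² = 14·4160 − 50176 = 8064
  √(1377·8064) = √11104128 = 3332.2857
r = 1666 / 3332.2857 = 0.5000

0.5000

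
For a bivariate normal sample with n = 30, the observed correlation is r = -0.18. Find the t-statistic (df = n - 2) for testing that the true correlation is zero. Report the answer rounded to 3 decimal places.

-0.968

t = r·√(n−2) / √(1−r²) with r = -0.18, n = 30
  = -0.18·√28 / √(1 − 0.0324)
  = -0.18·5.291503 / 0.983667
  = -0.952471 / 0.983667 = -0.968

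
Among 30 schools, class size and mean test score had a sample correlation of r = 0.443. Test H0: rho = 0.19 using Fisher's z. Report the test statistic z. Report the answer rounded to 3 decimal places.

1.474

z_r = atanh(0.443) = 0.475957,  z_0 = atanh(0.19) = 0.192337
SE = 1/√(n−3) = 1/√27 = 0.192450
z = (z_r − z_0)/SE = (0.475957 − 0.192337) / 0.192450 = 0.283620 / 0.192450 = 1.474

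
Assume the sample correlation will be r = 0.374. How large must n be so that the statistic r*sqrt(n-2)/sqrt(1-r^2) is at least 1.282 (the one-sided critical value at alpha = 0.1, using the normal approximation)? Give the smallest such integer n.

13

Need r·√(n−2)/√(1−r²) ≥ 1.282
√(n−2) ≥ 1.282·√(1−0.139876) / 0.374 = 1.282·0.927429 / 0.374 = 3.1790
n−2 ≥ 10.1060  ⇒  n ≥ 12.1060
Smallest integer n = 13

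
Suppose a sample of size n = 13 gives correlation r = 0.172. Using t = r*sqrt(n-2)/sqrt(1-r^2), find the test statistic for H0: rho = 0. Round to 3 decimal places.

1 − r² = 1 − 0.029584 = 0.970416;  √(1−r²) = 0.985097
√(n−2) = √11 = 3.316625
t = r·√(n−2)/√(1−r²) = 0.172 · 3.316625 / 0.985097 = 0.579

0.579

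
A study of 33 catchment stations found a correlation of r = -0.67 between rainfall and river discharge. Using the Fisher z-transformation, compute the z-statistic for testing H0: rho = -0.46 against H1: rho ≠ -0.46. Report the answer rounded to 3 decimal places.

z_r = atanh(-0.67) = -0.810743,  z_0 = atanh(-0.46) = -0.497311
SE = 1/√(n−3) = 1/√30 = 0.182574
z = (z_r − z_0)/SE = (-0.810743 − (-0.497311)) / 0.182574 = -0.313432 / 0.182574 = -1.717

-1.717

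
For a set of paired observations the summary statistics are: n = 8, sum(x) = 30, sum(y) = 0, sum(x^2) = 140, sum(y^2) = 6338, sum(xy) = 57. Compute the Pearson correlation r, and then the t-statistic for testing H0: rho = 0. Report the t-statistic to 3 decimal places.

S_xy = nΣxy − ΣxΣy = 8·57 − 30·0 = 456 − 0 = 456
S_xx = nΣx² − (Σx)² = 8·140 − 30² = 1120 − 900 = 220
S_yy = nΣy² − (Σy)² = 8·6338 − 0² = 50704 − 0 = 50704
r = S_xy / √(S_xx·S_yy) = 456 / √(220·50704) = 456 / √11154880 = 456 / 3339.8922 = 0.1365
t = r·√(n−2)/√(1−r²) = 0.1365·√6 / √(1−0.018632) = 0.334355 / 0.990640 = 0.338

0.338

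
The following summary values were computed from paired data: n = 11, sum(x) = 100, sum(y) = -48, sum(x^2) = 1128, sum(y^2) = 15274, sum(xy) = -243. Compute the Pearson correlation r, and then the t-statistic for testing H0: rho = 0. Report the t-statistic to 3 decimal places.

0.321

Numerator: nΣxy − (Σx)(Σy) = 11·(-243) − (100)(-48) = 2127
Denominator: √[(nΣx²−(Σx)²)(nΣy²−(Σy)²)]
  nΣx²−(Σx)² = 11·1128 − 10000 = 2408;  nΣy²−(Σy)² = 11·15274 − 2304 = 165710
  √(2408·165710) = √399029680 = 19975.7273
r = 2127 / 19975.7273 = 0.1065
t = r·√(n−2)/√(1−r²) = 0.1065·√9 / √(1−0.011342) = 0.319500 / 0.994313 = 0.321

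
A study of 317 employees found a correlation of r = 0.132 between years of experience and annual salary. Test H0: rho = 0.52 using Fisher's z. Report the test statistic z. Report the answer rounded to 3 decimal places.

-7.860

z_r = atanh(0.132) = 0.132775,  z_0 = atanh(0.52) = 0.576340
SE = 1/√(n−3) = 1/√314 = 0.056433
z = (z_r − z_0)/SE = (0.132775 − 0.576340) / 0.056433 = -0.443565 / 0.056433 = -7.860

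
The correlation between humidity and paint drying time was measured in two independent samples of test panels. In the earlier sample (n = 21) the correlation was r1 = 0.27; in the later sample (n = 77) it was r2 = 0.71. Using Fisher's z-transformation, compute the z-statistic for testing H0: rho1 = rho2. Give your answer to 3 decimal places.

-2.322

z1 = atanh(0.27) = 0.276864,  z2 = atanh(0.71) = 0.887184
SE = √(1/(n1−3) + 1/(n2−3)) = √(1/18 + 1/74) = √(0.0555556 + 0.0135135) = √0.0690691 = 0.262810
z = (z1 − z2)/SE = (0.276864 − 0.887184) / 0.262810 = -0.610320 / 0.262810 = -2.322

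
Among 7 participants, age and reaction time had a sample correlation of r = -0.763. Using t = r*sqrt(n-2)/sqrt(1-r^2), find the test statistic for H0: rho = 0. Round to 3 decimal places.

-2.639

t = r·√(n−2) / √(1−r²) with r = -0.763, n = 7
  = -0.763·√5 / √(1 − 0.582169)
  = -0.763·2.236068 / 0.646398
  = -1.706120 / 0.646398 = -2.639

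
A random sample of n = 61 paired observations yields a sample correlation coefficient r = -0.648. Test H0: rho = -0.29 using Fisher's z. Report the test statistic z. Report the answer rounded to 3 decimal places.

z_r = atanh(-0.648) = -0.771843,  z_0 = atanh(-0.29) = -0.298566
SE = 1/√(n−3) = 1/√58 = 0.131306
z = (z_r − z_0)/SE = (-0.771843 − (-0.298566)) / 0.131306 = -0.473277 / 0.131306 = -3.604

-3.604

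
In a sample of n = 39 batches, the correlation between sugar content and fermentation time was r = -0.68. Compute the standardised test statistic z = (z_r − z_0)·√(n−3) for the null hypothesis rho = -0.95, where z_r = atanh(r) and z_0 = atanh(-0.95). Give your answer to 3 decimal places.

z_r = atanh(-0.68) = -0.829114,  z_0 = atanh(-0.95) = -1.831781
SE = 1/√(n−3) = 1/√36 = 0.166667
z = (z_r − z_0)/SE = (-0.829114 − (-1.831781)) / 0.166667 = 1.002667 / 0.166667 = 6.016

6.016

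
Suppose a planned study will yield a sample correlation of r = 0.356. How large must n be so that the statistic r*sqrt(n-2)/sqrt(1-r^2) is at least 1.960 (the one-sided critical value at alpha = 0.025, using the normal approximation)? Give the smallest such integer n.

29

Need r·√(n−2)/√(1−r²) ≥ 1.960
√(n−2) ≥ 1.960·√(1−0.126736) / 0.356 = 1.960·0.934486 / 0.356 = 5.1449
n−2 ≥ 26.4700  ⇒  n ≥ 28.4700
Smallest integer n = 29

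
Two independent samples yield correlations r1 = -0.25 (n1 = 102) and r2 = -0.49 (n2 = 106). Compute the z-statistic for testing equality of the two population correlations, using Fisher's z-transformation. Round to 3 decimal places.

1.994

Fisher z-transforms: z1 = atanh(-0.25) = -0.255413, z2 = atanh(-0.49) = -0.536060; difference d = 0.280647
Var(d) = 1/99 + 1/103 = 0.0101010 + 0.0097087 = 0.0198097
z = d/√Var(d) = 0.280647 / √0.0198097 = 0.280647 / 0.140747 = 1.994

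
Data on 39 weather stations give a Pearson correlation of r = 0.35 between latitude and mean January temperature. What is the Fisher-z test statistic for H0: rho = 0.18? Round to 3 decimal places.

z_r = atanh(0.35) = 0.365444,  z_0 = atanh(0.18) = 0.181983
SE = 1/√(n−3) = 1/√36 = 0.166667
z = (z_r − z_0)/SE = (0.365444 − 0.181983) / 0.166667 = 0.183461 / 0.166667 = 1.101

1.101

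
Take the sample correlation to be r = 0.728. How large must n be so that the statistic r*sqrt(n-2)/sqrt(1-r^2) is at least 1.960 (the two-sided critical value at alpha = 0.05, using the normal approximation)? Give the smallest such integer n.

6

Need r·√(n−2)/√(1−r²) ≥ 1.960
√(n−2) ≥ 1.960·√(1−0.529984) / 0.728 = 1.960·0.685577 / 0.728 = 1.8458
n−2 ≥ 3.4070  ⇒  n ≥ 5.4070
Smallest integer n = 6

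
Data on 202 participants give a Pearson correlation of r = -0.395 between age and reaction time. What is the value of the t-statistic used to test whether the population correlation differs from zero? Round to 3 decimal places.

-6.081

1 − r² = 1 − 0.156025 = 0.843975;  √(1−r²) = 0.918681
√(n−2) = √200 = 14.142136
t = r·√(n−2)/√(1−r²) = -0.395 · 14.142136 / 0.918681 = -6.081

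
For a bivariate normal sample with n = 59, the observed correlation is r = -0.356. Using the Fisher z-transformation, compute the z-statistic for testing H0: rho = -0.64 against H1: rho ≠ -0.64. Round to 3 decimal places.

2.888

Fisher z: atanh(-0.356) = -0.372298, atanh(-0.64) = -0.758174
z = (z_r − z_0)·√(n−3) = (-0.372298 − (-0.758174))·√56 = 0.385876 · 7.483315 = 2.888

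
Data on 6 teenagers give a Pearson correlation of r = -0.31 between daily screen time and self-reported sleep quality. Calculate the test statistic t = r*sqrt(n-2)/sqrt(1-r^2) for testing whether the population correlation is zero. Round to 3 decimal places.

t = r·√(n−2) / √(1−r²) with r = -0.31, n = 6
  = -0.31·√4 / √(1 − 0.0961)
  = -0.31·2.000000 / 0.950737
  = -0.620000 / 0.950737 = -0.652

-0.652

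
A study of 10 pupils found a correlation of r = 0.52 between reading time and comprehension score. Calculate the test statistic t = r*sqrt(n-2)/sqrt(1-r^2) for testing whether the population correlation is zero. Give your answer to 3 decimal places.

1.722

1 − r² = 1 − 0.2704 = 0.7296;  √(1−r²) = 0.854166
√(n−2) = √8 = 2.828427
t = r·√(n−2)/√(1−r²) = 0.52 · 2.828427 / 0.854166 = 1.722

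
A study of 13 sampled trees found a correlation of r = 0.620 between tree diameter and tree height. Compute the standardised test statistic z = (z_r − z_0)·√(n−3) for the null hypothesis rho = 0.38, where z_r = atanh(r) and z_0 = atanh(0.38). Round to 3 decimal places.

Fisher z: atanh(0.620) = 0.725005, atanh(0.38) = 0.400060
z = (z_r − z_0)·√(n−3) = (0.725005 − 0.400060)·√10 = 0.324945 · 3.162278 = 1.028

1.028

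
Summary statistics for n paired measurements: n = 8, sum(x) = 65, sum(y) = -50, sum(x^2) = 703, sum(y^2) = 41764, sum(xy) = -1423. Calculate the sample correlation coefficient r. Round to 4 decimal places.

-0.3776

S_xy = nΣxy − ΣxΣy = 8·(-1423) − 65·(-50) = -11384 − (-3250) = -8134
S_xx = nΣx² − (Σx)² = 8·703 − 65² = 5624 − 4225 = 1399
S_yy = nΣy² − (Σy)² = 8·41764 − (-50)² = 334112 − 2500 = 331612
r = S_xy / √(S_xx·S_yy) = -8134 / √(1399·331612) = -8134 / √463925188 = -8134 / 21538.9226 = -0.3776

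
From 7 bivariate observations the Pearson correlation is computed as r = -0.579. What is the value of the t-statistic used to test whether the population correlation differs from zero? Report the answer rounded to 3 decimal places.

t = r·√(n−2) / √(1−r²) with r = -0.579, n = 7
  = -0.579·√5 / √(1 − 0.335241)
  = -0.579·2.236068 / 0.815328
  = -1.294683 / 0.815328 = -1.588

-1.588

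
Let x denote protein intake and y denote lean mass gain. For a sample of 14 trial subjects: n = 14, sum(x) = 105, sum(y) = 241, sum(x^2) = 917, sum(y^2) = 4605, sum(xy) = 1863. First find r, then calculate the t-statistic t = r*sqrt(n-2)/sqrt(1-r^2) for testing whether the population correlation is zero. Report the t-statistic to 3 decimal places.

Numerator: nΣxy − (Σx)(Σy) = 14·1863 − (105)(241) = 777
Denominator: √[(nΣx²−(Σx)²)(nΣy²−(Σy)²)]
  nΣx²−(Σx)² = 14·917 − 11025 = 1813;  nΣy²−(Σy)² = 14·4605 − 58081 = 6389
  √(1813·6389) = √11583257 = 3403.4184
r = 777 / 3403.4184 = 0.2283
t = r·√(n−2)/√(1−r²) = 0.2283·√12 / √(1−0.052121) = 0.790854 / 0.973591 = 0.812

0.812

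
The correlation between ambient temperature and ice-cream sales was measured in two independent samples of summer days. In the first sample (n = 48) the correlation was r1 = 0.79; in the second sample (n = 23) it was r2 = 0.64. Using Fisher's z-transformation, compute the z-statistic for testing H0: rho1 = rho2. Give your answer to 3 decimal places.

1.166

Fisher z-transforms: z1 = atanh(0.79) = 1.071432, z2 = atanh(0.64) = 0.758174; difference d = 0.313258
Var(d) = 1/45 + 1/20 = 0.0222222 + 0.0500000 = 0.0722222
z = d/√Var(d) = 0.313258 / √0.0722222 = 0.313258 / 0.268742 = 1.166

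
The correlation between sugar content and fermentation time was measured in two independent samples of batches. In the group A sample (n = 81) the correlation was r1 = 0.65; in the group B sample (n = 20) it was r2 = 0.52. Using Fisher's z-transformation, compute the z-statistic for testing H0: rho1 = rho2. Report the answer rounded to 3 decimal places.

0.743

Fisher z-transforms: z1 = atanh(0.65) = 0.775299, z2 = atanh(0.52) = 0.576340; difference d = 0.198959
Var(d) = 1/78 + 1/17 = 0.0128205 + 0.0588235 = 0.0716440
z = d/√Var(d) = 0.198959 / √0.0716440 = 0.198959 / 0.267664 = 0.743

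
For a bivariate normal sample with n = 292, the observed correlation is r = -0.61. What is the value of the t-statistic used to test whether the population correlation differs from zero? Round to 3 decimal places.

-13.109

1 − r² = 1 − 0.3721 = 0.6279;  √(1−r²) = 0.792401
√(n−2) = √290 = 17.029386
t = r·√(n−2)/√(1−r²) = -0.61 · 17.029386 / 0.792401 = -13.109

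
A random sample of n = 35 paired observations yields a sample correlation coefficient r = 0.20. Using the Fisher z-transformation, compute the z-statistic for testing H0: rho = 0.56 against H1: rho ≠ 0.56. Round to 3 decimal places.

-2.433

Fisher z: atanh(0.20) = 0.202733, atanh(0.56) = 0.632833
z = (z_r − z_0)·√(n−3) = (0.202733 − 0.632833)·√32 = -0.430100 · 5.656854 = -2.433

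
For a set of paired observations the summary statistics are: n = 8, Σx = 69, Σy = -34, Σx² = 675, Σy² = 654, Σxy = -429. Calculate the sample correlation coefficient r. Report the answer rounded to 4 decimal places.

-0.6729

Numerator: nΣxy − (Σx)(Σy) = 8·(-429) − (69)(-34) = -1086
Denominator: √[(nΣx²−(Σx)²)(nΣy²−(Σy)²)]
  nΣx²−(Σx)² = 8·675 − 4761 = 639;  nΣy²−(Σy)² = 8·654 − 1156 = 4076
  √(639·4076) = √2604564 = 1613.8662
r = -1086 / 1613.8662 = -0.6729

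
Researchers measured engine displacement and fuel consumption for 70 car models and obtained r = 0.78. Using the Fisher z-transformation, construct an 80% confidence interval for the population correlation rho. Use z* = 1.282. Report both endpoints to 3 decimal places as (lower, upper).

z_r = atanh(0.78) = 1.045371;  SE = 1/√(n−3) = 1/√67 = 0.122169
z-limits: 1.045371 ± 1.282·0.122169 = 1.045371 ± 0.156621 = [0.888750, 1.201992]
ρ-limits: (tanh 0.888750, tanh 1.201992) = (0.711, 0.834)

(0.711, 0.834)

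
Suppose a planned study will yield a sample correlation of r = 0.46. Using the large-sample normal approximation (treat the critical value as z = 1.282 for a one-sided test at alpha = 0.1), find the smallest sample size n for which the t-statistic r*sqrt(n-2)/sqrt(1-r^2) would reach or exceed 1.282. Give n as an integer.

9

Need r·√(n−2)/√(1−r²) ≥ 1.282
√(n−2) ≥ 1.282·√(1−0.2116) / 0.46 = 1.282·0.887919 / 0.46 = 2.4746
n−2 ≥ 6.1236  ⇒  n ≥ 8.1236
Smallest integer n = 9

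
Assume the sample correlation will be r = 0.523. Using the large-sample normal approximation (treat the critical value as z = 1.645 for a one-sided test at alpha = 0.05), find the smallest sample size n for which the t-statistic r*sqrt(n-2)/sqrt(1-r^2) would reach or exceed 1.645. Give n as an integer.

r√(n−2)/√(1−r²) ≥ 1.645  ⇔  n−2 ≥ (1.645)²·(1−r²)/r²
(1−r²)/r² = (1−0.273529)/0.273529 = 2.6559
n ≥ 2 + 2.706025·2.6559 = 2 + 7.1869 = 9.1869
⌈9.1869⌉ = 10

10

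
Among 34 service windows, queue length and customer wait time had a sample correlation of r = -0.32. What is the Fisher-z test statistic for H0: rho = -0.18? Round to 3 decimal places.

-0.833

Fisher z: atanh(-0.32) = -0.331647, atanh(-0.18) = -0.181983
z = (z_r − z_0)·√(n−3) = (-0.331647 − (-0.181983))·√31 = -0.149664 · 5.567764 = -0.833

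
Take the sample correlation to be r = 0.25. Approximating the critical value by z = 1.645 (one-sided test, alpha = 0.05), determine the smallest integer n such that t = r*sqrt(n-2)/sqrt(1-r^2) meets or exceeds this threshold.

Need r·√(n−2)/√(1−r²) ≥ 1.645
√(n−2) ≥ 1.645·√(1−0.0625) / 0.25 = 1.645·0.968246 / 0.25 = 6.3711
n−2 ≥ 40.5909  ⇒  n ≥ 42.5909
Smallest integer n = 43

43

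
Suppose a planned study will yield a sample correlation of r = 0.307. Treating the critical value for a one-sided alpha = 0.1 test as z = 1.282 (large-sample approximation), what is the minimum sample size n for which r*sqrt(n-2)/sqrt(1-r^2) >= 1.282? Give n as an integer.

18

r√(n−2)/√(1−r²) ≥ 1.282  ⇔  n−2 ≥ (1.282)²·(1−r²)/r²
(1−r²)/r² = (1−0.094249)/0.094249 = 9.6102
n ≥ 2 + 1.643524·9.6102 = 2 + 15.7946 = 17.7946
⌈17.7946⌉ = 18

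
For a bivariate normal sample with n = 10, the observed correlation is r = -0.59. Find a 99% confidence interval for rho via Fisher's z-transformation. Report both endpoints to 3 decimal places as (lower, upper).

(-0.929, 0.288)

Fisher z: z_r = atanh(r) = ½·ln((1+(-0.59))/(1−(-0.59))) = -0.677666
SE(z) = 1/√(n−3) = 1/√7 = 0.377964
99% ⇒ z* = 2.576; margin = 2.576·0.377964 = 0.973635
CI on z-scale: (-1.651301, 0.295969)
Back-transform: tanh(-1.651301) = -0.929036, tanh(0.295969) = 0.287619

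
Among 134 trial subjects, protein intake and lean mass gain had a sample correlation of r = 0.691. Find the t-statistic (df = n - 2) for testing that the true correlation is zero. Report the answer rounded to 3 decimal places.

10.983

t = r·√(n−2) / √(1−r²) with r = 0.691, n = 134
  = 0.691·√132 / √(1 − 0.477481)
  = 0.691·11.489125 / 0.722855
  = 7.938985 / 0.722855 = 10.983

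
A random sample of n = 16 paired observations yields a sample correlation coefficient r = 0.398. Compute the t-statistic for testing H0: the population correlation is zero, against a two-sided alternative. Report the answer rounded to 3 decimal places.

1.623

1 − r² = 1 − 0.158404 = 0.841596;  √(1−r²) = 0.917385
√(n−2) = √14 = 3.741657
t = r·√(n−2)/√(1−r²) = 0.398 · 3.741657 / 0.917385 = 1.623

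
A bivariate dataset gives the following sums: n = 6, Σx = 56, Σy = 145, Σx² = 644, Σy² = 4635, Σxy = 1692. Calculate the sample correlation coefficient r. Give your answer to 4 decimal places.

0.9143

S_xy = nΣxy − ΣxΣy = 6·1692 − 56·145 = 10152 − 8120 = 2032
S_xx = nΣx² − (Σx)² = 6·644 − 56² = 3864 − 3136 = 728
S_yy = nΣy² − (Σy)² = 6·4635 − 145² = 27810 − 21025 = 6785
r = S_xy / √(S_xx·S_yy) = 2032 / √(728·6785) = 2032 / √4939480 = 2032 / 2222.4941 = 0.9143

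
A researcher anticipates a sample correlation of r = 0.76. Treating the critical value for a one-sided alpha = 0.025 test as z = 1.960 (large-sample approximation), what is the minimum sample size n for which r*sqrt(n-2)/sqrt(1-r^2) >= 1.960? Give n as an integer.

5

r√(n−2)/√(1−r²) ≥ 1.960  ⇔  n−2 ≥ (1.960)²·(1−r²)/r²
(1−r²)/r² = (1−0.5776)/0.5776 = 0.7313
n ≥ 2 + 3.8416·0.7313 = 2 + 2.8094 = 4.8094
⌈4.8094⌉ = 5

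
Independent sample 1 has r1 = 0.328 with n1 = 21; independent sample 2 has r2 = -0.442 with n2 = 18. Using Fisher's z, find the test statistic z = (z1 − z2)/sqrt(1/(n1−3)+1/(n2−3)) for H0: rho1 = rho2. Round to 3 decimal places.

2.332

Fisher z-transforms: z1 = atanh(0.328) = 0.340585, z2 = atanh(-0.442) = -0.474714; difference d = 0.815299
Var(d) = 1/18 + 1/15 = 0.0555556 + 0.0666667 = 0.1222223
z = d/√Var(d) = 0.815299 / √0.1222223 = 0.815299 / 0.349603 = 2.332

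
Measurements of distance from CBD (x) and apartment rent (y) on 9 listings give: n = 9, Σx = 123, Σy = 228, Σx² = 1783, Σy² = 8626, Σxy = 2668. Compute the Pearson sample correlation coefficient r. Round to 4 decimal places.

-0.8309

Numerator: nΣxy − (Σx)(Σy) = 9·2668 − (123)(228) = -4032
Denominator: √[(nΣx²−(Σx)²)(nΣy²−(Σy)²)]
  nΣx²−(Σx)² = 9·1783 − 15129 = 918;  nΣy²−(Σy)² = 9·8626 − 51984 = 25650
  √(918·25650) = √23546700 = 4852.4942
r = -4032 / 4852.4942 = -0.8309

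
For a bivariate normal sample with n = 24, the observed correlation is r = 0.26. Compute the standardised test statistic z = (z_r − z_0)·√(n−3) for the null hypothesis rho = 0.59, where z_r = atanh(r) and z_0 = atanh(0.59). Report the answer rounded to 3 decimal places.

z_r = atanh(0.26) = 0.266108,  z_0 = atanh(0.59) = 0.677666
SE = 1/√(n−3) = 1/√21 = 0.218218
z = (z_r − z_0)/SE = (0.266108 − 0.677666) / 0.218218 = -0.411558 / 0.218218 = -1.886

-1.886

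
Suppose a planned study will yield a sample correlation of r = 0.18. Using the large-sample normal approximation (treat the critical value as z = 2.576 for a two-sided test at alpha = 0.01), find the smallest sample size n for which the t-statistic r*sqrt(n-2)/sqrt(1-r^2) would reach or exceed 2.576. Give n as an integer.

201

Need r·√(n−2)/√(1−r²) ≥ 2.576
√(n−2) ≥ 2.576·√(1−0.0324) / 0.18 = 2.576·0.983667 / 0.18 = 14.0774
n−2 ≥ 198.1732  ⇒  n ≥ 200.1732
Smallest integer n = 201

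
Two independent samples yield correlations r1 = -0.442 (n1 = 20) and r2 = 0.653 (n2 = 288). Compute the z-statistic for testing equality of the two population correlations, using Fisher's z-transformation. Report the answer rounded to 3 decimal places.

-5.028

Fisher z-transforms: z1 = atanh(-0.442) = -0.474714, z2 = atanh(0.653) = 0.780511; difference d = -1.255225
Var(d) = 1/17 + 1/285 = 0.0588235 + 0.0035088 = 0.0623323
z = d/√Var(d) = -1.255225 / √0.0623323 = -1.255225 / 0.249664 = -5.028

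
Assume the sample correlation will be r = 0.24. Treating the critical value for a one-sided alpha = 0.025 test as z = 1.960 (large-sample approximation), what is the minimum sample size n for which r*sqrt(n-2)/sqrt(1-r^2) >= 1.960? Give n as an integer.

65

r√(n−2)/√(1−r²) ≥ 1.960  ⇔  n−2 ≥ (1.960)²·(1−r²)/r²
(1−r²)/r² = (1−0.0576)/0.0576 = 16.3611
n ≥ 2 + 3.8416·16.3611 = 2 + 62.8528 = 64.8528
⌈64.8528⌉ = 65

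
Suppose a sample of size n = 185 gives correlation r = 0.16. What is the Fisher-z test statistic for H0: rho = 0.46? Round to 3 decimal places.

Fisher z: atanh(0.16) = 0.161387, atanh(0.46) = 0.497311
z = (z_r − z_0)·√(n−3) = (0.161387 − 0.497311)·√182 = -0.335924 · 13.490738 = -4.532

-4.532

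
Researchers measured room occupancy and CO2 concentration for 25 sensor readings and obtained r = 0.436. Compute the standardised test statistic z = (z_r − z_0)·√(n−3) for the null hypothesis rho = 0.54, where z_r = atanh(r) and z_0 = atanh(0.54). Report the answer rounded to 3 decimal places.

-0.642

z_r = atanh(0.436) = 0.467281,  z_0 = atanh(0.54) = 0.604156
SE = 1/√(n−3) = 1/√22 = 0.213201
z = (z_r − z_0)/SE = (0.467281 − 0.604156) / 0.213201 = -0.136875 / 0.213201 = -0.642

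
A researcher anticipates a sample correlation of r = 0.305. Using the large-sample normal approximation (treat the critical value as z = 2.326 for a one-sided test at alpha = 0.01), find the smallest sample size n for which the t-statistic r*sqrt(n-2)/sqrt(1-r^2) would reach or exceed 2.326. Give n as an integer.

r√(n−2)/√(1−r²) ≥ 2.326  ⇔  n−2 ≥ (2.326)²·(1−r²)/r²
(1−r²)/r² = (1−0.093025)/0.093025 = 9.7498
n ≥ 2 + 5.410276·9.7498 = 2 + 52.7491 = 54.7491
⌈54.7491⌉ = 55

55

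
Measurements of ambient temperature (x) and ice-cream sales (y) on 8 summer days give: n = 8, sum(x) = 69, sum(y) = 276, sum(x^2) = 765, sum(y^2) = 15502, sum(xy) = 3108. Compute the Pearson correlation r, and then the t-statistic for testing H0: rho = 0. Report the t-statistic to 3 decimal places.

2.555

Numerator: nΣxy − (Σx)(Σy) = 8·3108 − (69)(276) = 5820
Denominator: √[(nΣx²−(Σx)²)(nΣy²−(Σy)²)]
  nΣx²−(Σx)² = 8·765 − 4761 = 1359;  nΣy²−(Σy)² = 8·15502 − 76176 = 47840
  √(1359·47840) = √65014560 = 8063.1607
r = 5820 / 8063.1607 = 0.7218
t = r·√(n−2)/√(1−r²) = 0.7218·√6 / √(1−0.520995) = 1.768042 / 0.692102 = 2.555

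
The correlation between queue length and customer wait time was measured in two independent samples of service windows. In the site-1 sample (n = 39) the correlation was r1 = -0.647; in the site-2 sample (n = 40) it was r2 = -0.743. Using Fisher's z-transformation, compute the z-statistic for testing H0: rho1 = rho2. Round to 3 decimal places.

0.799

Fisher z-transforms: z1 = atanh(-0.647) = -0.770121, z2 = atanh(-0.743) = -0.957143; difference d = 0.187022
Var(d) = 1/36 + 1/37 = 0.0277778 + 0.0270270 = 0.0548048
z = d/√Var(d) = 0.187022 / √0.0548048 = 0.187022 / 0.234104 = 0.799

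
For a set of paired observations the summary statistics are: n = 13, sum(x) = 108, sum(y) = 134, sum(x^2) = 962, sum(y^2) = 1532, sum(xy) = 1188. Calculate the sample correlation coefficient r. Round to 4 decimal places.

S_xy = nΣxy − ΣxΣy = 13·1188 − 108·134 = 15444 − 14472 = 972
S_xx = nΣx² − (Σx)² = 13·962 − 108² = 12506 − 11664 = 842
S_yy = nΣy² − (Σy)² = 13·1532 − 134² = 19916 − 17956 = 1960
r = S_xy / √(S_xx·S_yy) = 972 / √(842·1960) = 972 / √1650320 = 972 / 1284.6478 = 0.7566

0.7566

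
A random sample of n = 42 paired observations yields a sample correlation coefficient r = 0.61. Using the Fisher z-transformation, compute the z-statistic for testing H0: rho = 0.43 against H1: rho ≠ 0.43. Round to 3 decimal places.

1.555

Fisher z: atanh(0.61) = 0.708921, atanh(0.43) = 0.459897
z = (z_r − z_0)·√(n−3) = (0.708921 − 0.459897)·√39 = 0.249024 · 6.244998 = 1.555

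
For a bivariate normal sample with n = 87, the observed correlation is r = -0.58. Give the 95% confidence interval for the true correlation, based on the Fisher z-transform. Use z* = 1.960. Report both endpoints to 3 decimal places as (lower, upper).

(-0.705, -0.421)

z_r = atanh(-0.58) = -0.662463;  SE = 1/√(n−3) = 1/√84 = 0.109109
z-limits: -0.662463 ± 1.960·0.109109 = -0.662463 ± 0.213854 = [-0.876317, -0.448609]
ρ-limits: (tanh -0.876317, tanh -0.448609) = (-0.705, -0.421)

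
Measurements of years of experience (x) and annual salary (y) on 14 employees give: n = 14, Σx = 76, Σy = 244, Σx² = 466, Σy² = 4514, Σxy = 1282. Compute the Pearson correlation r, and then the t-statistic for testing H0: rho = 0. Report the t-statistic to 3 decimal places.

Numerator: nΣxy − (Σx)(Σy) = 14·1282 − (76)(244) = -596
Denominator: √[(nΣx²−(Σx)²)(nΣy²−(Σy)²)]
  nΣx²−(Σx)² = 14·466 − 5776 = 748;  nΣy²−(Σy)² = 14·4514 − 59536 = 3660
  √(748·3660) = √2737680 = 1654.5936
r = -596 / 1654.5936 = -0.3602
t = r·√(n−2)/√(1−r²) = -0.3602·√12 / √(1−0.129744) = -1.247769 / 0.932875 = -1.338

-1.338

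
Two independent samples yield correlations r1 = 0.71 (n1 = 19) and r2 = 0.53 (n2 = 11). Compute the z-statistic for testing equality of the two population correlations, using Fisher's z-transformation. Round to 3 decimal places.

0.686

z1 = atanh(0.71) = 0.887184,  z2 = atanh(0.53) = 0.590145
SE = √(1/(n1−3) + 1/(n2−3)) = √(1/16 + 1/8) = √(0.0625000 + 0.1250000) = √0.1875000 = 0.433013
z = (z1 − z2)/SE = (0.887184 − 0.590145) / 0.433013 = 0.297039 / 0.433013 = 0.686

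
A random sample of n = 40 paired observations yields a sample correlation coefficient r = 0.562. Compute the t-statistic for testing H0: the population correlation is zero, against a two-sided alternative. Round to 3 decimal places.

1 − r² = 1 − 0.315844 = 0.684156;  √(1−r²) = 0.827137
√(n−2) = √38 = 6.164414
t = r·√(n−2)/√(1−r²) = 0.562 · 6.164414 / 0.827137 = 4.188

4.188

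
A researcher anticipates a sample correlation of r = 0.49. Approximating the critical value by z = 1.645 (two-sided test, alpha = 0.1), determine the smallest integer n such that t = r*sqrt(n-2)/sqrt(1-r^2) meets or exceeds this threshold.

11

r√(n−2)/√(1−r²) ≥ 1.645  ⇔  n−2 ≥ (1.645)²·(1−r²)/r²
(1−r²)/r² = (1−0.2401)/0.2401 = 3.1649
n ≥ 2 + 2.706025·3.1649 = 2 + 8.5643 = 10.5643
⌈10.5643⌉ = 11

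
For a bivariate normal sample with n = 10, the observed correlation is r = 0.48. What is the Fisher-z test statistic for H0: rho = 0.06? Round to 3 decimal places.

1.225

Fisher z: atanh(0.48) = 0.522984, atanh(0.06) = 0.060072
z = (z_r − z_0)·√(n−3) = (0.522984 − 0.060072)·√7 = 0.462912 · 2.645751 = 1.225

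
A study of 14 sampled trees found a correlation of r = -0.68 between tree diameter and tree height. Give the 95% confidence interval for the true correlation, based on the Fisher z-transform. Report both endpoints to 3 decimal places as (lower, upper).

z_r = atanh(-0.68) = -0.829114;  SE = 1/√(n−3) = 1/√11 = 0.301511
z-limits: -0.829114 ± 1.960·0.301511 = -0.829114 ± 0.590962 = [-1.420076, -0.238152]
ρ-limits: (tanh -1.420076, tanh -0.238152) = (-0.890, -0.234)

(-0.890, -0.234)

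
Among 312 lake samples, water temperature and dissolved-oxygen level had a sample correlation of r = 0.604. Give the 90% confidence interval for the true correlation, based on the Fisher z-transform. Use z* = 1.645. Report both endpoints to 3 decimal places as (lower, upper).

(0.541, 0.660)

Fisher z: z_r = atanh(r) = ½·ln((1+0.604)/(1−0.604)) = 0.699421
SE(z) = 1/√(n−3) = 1/√309 = 0.056888
90% ⇒ z* = 1.645; margin = 1.645·0.056888 = 0.093581
CI on z-scale: (0.605840, 0.793002)
Back-transform: tanh(0.605840) = 0.541192, tanh(0.793002) = 0.660106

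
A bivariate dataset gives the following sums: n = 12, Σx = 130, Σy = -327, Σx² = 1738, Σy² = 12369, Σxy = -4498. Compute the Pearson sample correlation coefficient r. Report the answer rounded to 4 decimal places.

-0.8949

Numerator: nΣxy − (Σx)(Σy) = 12·(-4498) − (130)(-327) = -11466
Denominator: √[(nΣx²−(Σx)²)(nΣy²−(Σy)²)]
  nΣx²−(Σx)² = 12·1738 − 16900 = 3956;  nΣy²−(Σy)² = 12·12369 − 106929 = 41499
  √(3956·41499) = √164170044 = 12812.8859
r = -11466 / 12812.8859 = -0.8949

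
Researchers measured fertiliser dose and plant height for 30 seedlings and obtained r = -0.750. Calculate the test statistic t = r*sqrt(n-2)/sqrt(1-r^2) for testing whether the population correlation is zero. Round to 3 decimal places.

-6.000

t = r·√(n−2) / √(1−r²) with r = -0.750, n = 30
  = -0.750·√28 / √(1 − 0.562500)
  = -0.750·5.291503 / 0.661438
  = -3.968627 / 0.661438 = -6.000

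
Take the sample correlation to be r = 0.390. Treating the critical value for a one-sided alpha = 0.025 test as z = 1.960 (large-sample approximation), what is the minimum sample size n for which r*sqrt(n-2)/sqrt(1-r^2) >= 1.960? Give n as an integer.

24

r√(n−2)/√(1−r²) ≥ 1.960  ⇔  n−2 ≥ (1.960)²·(1−r²)/r²
(1−r²)/r² = (1−0.152100)/0.152100 = 5.5746
n ≥ 2 + 3.8416·5.5746 = 2 + 21.4154 = 23.4154
⌈23.4154⌉ = 24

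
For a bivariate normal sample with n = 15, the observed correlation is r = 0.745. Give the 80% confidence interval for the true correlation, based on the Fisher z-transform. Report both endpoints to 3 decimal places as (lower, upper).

Fisher z: z_r = atanh(r) = ½·ln((1+0.745)/(1−0.745)) = 0.961623
SE(z) = 1/√(n−3) = 1/√12 = 0.288675
80% ⇒ z* = 1.282; margin = 1.282·0.288675 = 0.370081
CI on z-scale: (0.591542, 1.331704)
Back-transform: tanh(0.591542) = 0.531004, tanh(1.331704) = 0.869665

(0.531, 0.870)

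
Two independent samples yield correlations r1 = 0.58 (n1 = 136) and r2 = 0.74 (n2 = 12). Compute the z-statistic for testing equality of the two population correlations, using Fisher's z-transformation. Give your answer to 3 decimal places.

-0.836

z1 = atanh(0.58) = 0.662463,  z2 = atanh(0.74) = 0.950479
SE = √(1/(n1−3) + 1/(n2−3)) = √(1/133 + 1/9) = √(0.0075188 + 0.1111111) = √0.1186299 = 0.344427
z = (z1 − z2)/SE = (0.662463 − 0.950479) / 0.344427 = -0.288016 / 0.344427 = -0.836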